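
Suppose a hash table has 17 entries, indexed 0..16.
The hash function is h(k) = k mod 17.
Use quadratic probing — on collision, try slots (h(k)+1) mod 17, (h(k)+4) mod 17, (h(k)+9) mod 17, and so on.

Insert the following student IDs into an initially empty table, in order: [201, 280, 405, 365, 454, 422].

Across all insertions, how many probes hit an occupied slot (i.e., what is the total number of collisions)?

201 hashes to 14; slot 14 is free => place at 14.
280 hashes to 8; slot 8 is free => place at 8.
405 hashes to 14; 14 taken => place at 15.
365 hashes to 8; 8 taken => place at 9.
454 hashes to 12; slot 12 is free => place at 12.
422 hashes to 14; 14,15 taken => place at 1.
Table: [—, 422, —, —, —, —, —, —, 280, 365, —, —, 454, —, 201, 405, —]

4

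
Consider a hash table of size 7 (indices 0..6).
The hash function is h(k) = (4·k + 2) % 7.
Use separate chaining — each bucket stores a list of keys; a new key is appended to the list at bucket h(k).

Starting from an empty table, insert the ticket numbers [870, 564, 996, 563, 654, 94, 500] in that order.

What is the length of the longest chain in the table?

4

870 -> bucket 3
564 -> bucket 4
996 -> bucket 3 (collision)
563 -> bucket 0
654 -> bucket 0 (collision)
94 -> bucket 0 (collision)
500 -> bucket 0 (collision)
Final buckets:
0: 563 -> 654 -> 94 -> 500
1: .
2: .
3: 870 -> 996
4: 564
5: .
6: .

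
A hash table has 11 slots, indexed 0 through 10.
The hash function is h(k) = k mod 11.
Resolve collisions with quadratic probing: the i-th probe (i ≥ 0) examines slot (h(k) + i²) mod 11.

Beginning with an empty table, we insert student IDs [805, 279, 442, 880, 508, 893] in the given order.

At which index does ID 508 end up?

6

Insert 805: h=2, slot 2 empty -> index 2.
Insert 279: h=4, slot 4 empty -> index 4.
Insert 442: h=2, slot 2 occupied -> index 3.
Insert 880: h=0, slot 0 empty -> index 0.
Insert 508: h=2, slots 2,3 occupied -> index 6.
Insert 893: h=2, slots 2,3,6,0 occupied -> index 7.
Table: [880, ∅, 805, 442, 279, ∅, 508, 893, ∅, ∅, ∅]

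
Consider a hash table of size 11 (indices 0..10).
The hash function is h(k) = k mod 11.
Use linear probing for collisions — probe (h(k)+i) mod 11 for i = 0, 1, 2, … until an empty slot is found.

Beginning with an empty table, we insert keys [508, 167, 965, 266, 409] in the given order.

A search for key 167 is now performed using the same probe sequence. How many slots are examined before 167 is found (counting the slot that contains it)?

Insert 508: h=2, slot 2 empty -> index 2.
Insert 167: h=2, slot 2 occupied -> index 3.
Insert 965: h=8, slot 8 empty -> index 8.
Insert 266: h=2, slots 2,3 occupied -> index 4.
Insert 409: h=2, slots 2,3,4 occupied -> index 5.
Table: [., ., 508, 167, 266, 409, ., ., 965, ., .]
Lookup 167: h=2, probe 2,3 → found at 3.

2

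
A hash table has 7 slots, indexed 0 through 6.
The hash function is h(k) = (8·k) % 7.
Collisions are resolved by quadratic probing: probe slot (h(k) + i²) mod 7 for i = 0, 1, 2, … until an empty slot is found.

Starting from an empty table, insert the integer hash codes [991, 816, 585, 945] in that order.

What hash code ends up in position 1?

991 hashes to 4; slot 4 is free → place at 4.
816 hashes to 4; 4 taken → place at 5.
585 hashes to 4; 4,5 taken → place at 1.
945 hashes to 0; slot 0 is free → place at 0.
Table: [945, 585, ., ., 991, 816, .]

585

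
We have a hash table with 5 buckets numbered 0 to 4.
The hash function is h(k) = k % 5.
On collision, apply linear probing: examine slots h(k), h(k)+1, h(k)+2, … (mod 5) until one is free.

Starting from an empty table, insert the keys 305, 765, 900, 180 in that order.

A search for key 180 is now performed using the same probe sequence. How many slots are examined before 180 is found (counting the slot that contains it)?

305: h=0 => slot 0
765: h=0, probe 0,1 => slot 1
900: h=0, probe 0,1,2 => slot 2
180: h=0, probe 0,1,2,3 => slot 3
Table: [305, 765, 900, 180, —]
Lookup 180: h=0, probe 0,1,2,3 → found at 3.

4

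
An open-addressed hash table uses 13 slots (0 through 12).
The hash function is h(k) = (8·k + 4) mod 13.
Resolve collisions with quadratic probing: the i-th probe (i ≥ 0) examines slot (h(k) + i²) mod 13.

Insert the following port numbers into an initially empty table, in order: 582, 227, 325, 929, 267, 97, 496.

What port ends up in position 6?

582

582: h=6 → slot 6
227: h=0 → slot 0
325: h=4 → slot 4
929: h=0, probe 0,1 → slot 1
267: h=8 → slot 8
97: h=0, probe 0,1,4,9 → slot 9
496: h=7 → slot 7
Table: [227, 929, ∅, ∅, 325, ∅, 582, 496, 267, 97, ∅, ∅, ∅]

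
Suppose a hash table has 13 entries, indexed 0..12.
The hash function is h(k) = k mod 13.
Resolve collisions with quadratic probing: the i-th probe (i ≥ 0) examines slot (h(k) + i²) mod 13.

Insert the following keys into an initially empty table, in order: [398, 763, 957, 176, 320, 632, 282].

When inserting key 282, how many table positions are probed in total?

2

398: h=8 -> slot 8
763: h=9 -> slot 9
957: h=8, probe 8,9,12 -> slot 12
176: h=7 -> slot 7
320: h=8, probe 8,9,12,4 -> slot 4
632: h=8, probe 8,9,12,4,11 -> slot 11
282: h=9, probe 9,10 -> slot 10
Table: [—, —, —, —, 320, —, —, 176, 398, 763, 282, 632, 957]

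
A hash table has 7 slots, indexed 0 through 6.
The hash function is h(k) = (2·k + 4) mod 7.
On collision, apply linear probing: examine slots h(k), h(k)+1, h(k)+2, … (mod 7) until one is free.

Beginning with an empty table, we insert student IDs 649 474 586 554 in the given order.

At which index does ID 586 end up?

Insert 649: h=0, slot 0 empty -> index 0.
Insert 474: h=0, slot 0 occupied -> index 1.
Insert 586: h=0, slots 0,1 occupied -> index 2.
Insert 554: h=6, slot 6 empty -> index 6.
Table: [649, 474, 586, ., ., ., 554]

2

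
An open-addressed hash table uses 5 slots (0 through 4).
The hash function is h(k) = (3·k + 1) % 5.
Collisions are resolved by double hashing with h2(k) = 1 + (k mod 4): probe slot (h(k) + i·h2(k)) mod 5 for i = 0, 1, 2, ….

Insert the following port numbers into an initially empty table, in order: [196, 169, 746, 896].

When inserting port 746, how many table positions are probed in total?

196 hashes to 4; slot 4 is free → place at 4.
169 hashes to 3; slot 3 is free → place at 3.
746 hashes to 4, h2=3; 4 taken → place at 2.
896 hashes to 4, h2=1; 4 taken → place at 0.
Table: [896, ∅, 746, 169, 196]

2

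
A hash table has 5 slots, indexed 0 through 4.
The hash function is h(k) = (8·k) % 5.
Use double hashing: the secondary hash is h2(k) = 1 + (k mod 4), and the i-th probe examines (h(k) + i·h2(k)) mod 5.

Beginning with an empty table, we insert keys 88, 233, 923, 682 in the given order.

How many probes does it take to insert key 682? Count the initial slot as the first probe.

88: h=4 => slot 4
233: h=4, h2=2, probe 4,1 => slot 1
923: h=4, h2=4, probe 4,3 => slot 3
682: h=1, h2=3, probe 1,4,2 => slot 2
Table: [∅, 233, 682, 923, 88]

3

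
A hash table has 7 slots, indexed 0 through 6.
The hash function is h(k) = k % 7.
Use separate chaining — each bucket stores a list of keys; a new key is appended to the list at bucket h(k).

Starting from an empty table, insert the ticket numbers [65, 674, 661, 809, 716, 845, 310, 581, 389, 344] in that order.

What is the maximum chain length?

4

Insert 65: h=2, bucket 2 empty → new chain.
Insert 674: h=2, bucket 2 nonempty → append to chain.
Insert 661: h=3, bucket 3 empty → new chain.
Insert 809: h=4, bucket 4 empty → new chain.
Insert 716: h=2, bucket 2 nonempty → append to chain.
Insert 845: h=5, bucket 5 empty → new chain.
Insert 310: h=2, bucket 2 nonempty → append to chain.
Insert 581: h=0, bucket 0 empty → new chain.
Insert 389: h=4, bucket 4 nonempty → append to chain.
Insert 344: h=1, bucket 1 empty → new chain.
Final buckets:
0: 581
1: 344
2: 65 -> 674 -> 716 -> 310
3: 661
4: 809 -> 389
5: 845
6: _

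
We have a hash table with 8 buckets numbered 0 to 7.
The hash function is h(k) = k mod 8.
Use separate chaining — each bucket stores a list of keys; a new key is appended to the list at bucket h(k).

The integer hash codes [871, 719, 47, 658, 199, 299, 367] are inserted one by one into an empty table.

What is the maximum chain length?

Insert 871: h=7, bucket 7 empty -> new chain.
Insert 719: h=7, bucket 7 nonempty -> append to chain.
Insert 47: h=7, bucket 7 nonempty -> append to chain.
Insert 658: h=2, bucket 2 empty -> new chain.
Insert 199: h=7, bucket 7 nonempty -> append to chain.
Insert 299: h=3, bucket 3 empty -> new chain.
Insert 367: h=7, bucket 7 nonempty -> append to chain.
Final buckets:
0: -
1: -
2: 658
3: 299
4: -
5: -
6: -
7: 871 -> 719 -> 47 -> 199 -> 367

5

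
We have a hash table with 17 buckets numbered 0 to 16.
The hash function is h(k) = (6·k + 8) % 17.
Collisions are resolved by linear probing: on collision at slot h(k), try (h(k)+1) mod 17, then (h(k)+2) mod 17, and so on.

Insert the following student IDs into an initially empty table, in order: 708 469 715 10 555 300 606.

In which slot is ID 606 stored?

9

708 hashes to 6; slot 6 is free -> place at 6.
469 hashes to 0; slot 0 is free -> place at 0.
715 hashes to 14; slot 14 is free -> place at 14.
10 hashes to 0; 0 taken -> place at 1.
555 hashes to 6; 6 taken -> place at 7.
300 hashes to 6; 6,7 taken -> place at 8.
606 hashes to 6; 6,7,8 taken -> place at 9.
Table: [469, 10, ., ., ., ., 708, 555, 300, 606, ., ., ., ., 715, ., .]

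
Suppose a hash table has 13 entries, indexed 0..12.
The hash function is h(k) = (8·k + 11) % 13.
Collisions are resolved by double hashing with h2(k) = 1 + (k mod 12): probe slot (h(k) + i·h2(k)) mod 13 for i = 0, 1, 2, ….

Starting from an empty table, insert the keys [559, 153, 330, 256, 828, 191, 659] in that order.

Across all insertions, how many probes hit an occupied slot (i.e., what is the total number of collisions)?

4

559: h=11 -> slot 11
153: h=0 -> slot 0
330: h=12 -> slot 12
256: h=5 -> slot 5
828: h=5, h2=1, probe 5,6 -> slot 6
191: h=5, h2=12, probe 5,4 -> slot 4
659: h=5, h2=12, probe 5,4,3 -> slot 3
Table: [153, _, _, 659, 191, 256, 828, _, _, _, _, 559, 330]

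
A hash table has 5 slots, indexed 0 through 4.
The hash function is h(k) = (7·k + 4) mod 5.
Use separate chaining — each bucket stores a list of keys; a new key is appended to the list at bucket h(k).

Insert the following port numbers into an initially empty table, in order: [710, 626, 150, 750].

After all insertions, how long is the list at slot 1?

710 -> bucket 4
626 -> bucket 1
150 -> bucket 4 (collision)
750 -> bucket 4 (collision)
Final buckets:
0: .
1: 626
2: .
3: .
4: 710 -> 150 -> 750

1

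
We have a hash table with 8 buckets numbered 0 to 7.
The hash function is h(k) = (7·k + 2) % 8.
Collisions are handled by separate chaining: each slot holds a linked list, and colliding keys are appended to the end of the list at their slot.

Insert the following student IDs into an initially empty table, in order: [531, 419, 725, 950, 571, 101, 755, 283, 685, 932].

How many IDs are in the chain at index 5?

3

Insert 531: h=7, bucket 7 empty -> new chain.
Insert 419: h=7, bucket 7 nonempty -> append to chain.
Insert 725: h=5, bucket 5 empty -> new chain.
Insert 950: h=4, bucket 4 empty -> new chain.
Insert 571: h=7, bucket 7 nonempty -> append to chain.
Insert 101: h=5, bucket 5 nonempty -> append to chain.
Insert 755: h=7, bucket 7 nonempty -> append to chain.
Insert 283: h=7, bucket 7 nonempty -> append to chain.
Insert 685: h=5, bucket 5 nonempty -> append to chain.
Insert 932: h=6, bucket 6 empty -> new chain.
Final buckets:
0: ∅
1: ∅
2: ∅
3: ∅
4: 950
5: 725 -> 101 -> 685
6: 932
7: 531 -> 419 -> 571 -> 755 -> 283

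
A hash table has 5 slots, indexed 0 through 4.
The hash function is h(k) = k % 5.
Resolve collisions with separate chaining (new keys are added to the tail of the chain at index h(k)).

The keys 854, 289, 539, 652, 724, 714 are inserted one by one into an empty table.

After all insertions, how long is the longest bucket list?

5

854 -> bucket 4
289 -> bucket 4 (collision)
539 -> bucket 4 (collision)
652 -> bucket 2
724 -> bucket 4 (collision)
714 -> bucket 4 (collision)
Final buckets:
0: -
1: -
2: 652
3: -
4: 854 -> 289 -> 539 -> 724 -> 714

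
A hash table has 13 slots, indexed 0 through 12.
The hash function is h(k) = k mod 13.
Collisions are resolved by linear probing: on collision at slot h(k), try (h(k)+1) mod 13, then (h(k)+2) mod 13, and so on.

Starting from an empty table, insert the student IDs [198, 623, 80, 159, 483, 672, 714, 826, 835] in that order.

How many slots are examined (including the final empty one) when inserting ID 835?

4

Insert 198: h=3, slot 3 empty => index 3.
Insert 623: h=12, slot 12 empty => index 12.
Insert 80: h=2, slot 2 empty => index 2.
Insert 159: h=3, slot 3 occupied => index 4.
Insert 483: h=2, slots 2,3,4 occupied => index 5.
Insert 672: h=9, slot 9 empty => index 9.
Insert 714: h=12, slot 12 occupied => index 0.
Insert 826: h=7, slot 7 empty => index 7.
Insert 835: h=3, slots 3,4,5 occupied => index 6.
Table: [714, ., 80, 198, 159, 483, 835, 826, ., 672, ., ., 623]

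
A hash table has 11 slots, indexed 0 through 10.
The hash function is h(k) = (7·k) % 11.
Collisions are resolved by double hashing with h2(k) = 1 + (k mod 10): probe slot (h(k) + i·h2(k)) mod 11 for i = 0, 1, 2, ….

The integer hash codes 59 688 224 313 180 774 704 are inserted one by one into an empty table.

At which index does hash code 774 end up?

59 hashes to 6; slot 6 is free -> place at 6.
688 hashes to 9; slot 9 is free -> place at 9.
224 hashes to 6, h2=5; 6 taken -> place at 0.
313 hashes to 2; slot 2 is free -> place at 2.
180 hashes to 6, h2=1; 6 taken -> place at 7.
774 hashes to 6, h2=5; 6,0 taken -> place at 5.
704 hashes to 0, h2=5; 0,5 taken -> place at 10.
Table: [224, _, 313, _, _, 774, 59, 180, _, 688, 704]

5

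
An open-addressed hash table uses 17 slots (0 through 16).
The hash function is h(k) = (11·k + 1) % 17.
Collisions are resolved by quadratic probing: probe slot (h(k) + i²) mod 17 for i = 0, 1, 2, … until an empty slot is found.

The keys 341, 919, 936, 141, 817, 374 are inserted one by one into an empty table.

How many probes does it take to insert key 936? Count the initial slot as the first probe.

341: h=12 -> slot 12
919: h=12, probe 12,13 -> slot 13
936: h=12, probe 12,13,16 -> slot 16
141: h=5 -> slot 5
817: h=12, probe 12,13,16,4 -> slot 4
374: h=1 -> slot 1
Table: [-, 374, -, -, 817, 141, -, -, -, -, -, -, 341, 919, -, -, 936]

3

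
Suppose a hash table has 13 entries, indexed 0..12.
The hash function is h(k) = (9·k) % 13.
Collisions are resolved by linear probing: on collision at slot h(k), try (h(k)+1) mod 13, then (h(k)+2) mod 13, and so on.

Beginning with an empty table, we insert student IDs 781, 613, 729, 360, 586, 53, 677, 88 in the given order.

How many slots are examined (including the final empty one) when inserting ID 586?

3

781: h=9 → slot 9
613: h=5 → slot 5
729: h=9, probe 9,10 → slot 10
360: h=3 → slot 3
586: h=9, probe 9,10,11 → slot 11
53: h=9, probe 9,10,11,12 → slot 12
677: h=9, probe 9,10,11,12,0 → slot 0
88: h=12, probe 12,0,1 → slot 1
Table: [677, 88, ∅, 360, ∅, 613, ∅, ∅, ∅, 781, 729, 586, 53]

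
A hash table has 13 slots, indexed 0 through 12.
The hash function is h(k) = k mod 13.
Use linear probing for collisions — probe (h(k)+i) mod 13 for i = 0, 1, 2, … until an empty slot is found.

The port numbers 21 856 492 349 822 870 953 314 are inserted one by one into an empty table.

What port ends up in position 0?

349

21 hashes to 8; slot 8 is free => place at 8.
856 hashes to 11; slot 11 is free => place at 11.
492 hashes to 11; 11 taken => place at 12.
349 hashes to 11; 11,12 taken => place at 0.
822 hashes to 3; slot 3 is free => place at 3.
870 hashes to 12; 12,0 taken => place at 1.
953 hashes to 4; slot 4 is free => place at 4.
314 hashes to 2; slot 2 is free => place at 2.
Table: [349, 870, 314, 822, 953, ∅, ∅, ∅, 21, ∅, ∅, 856, 492]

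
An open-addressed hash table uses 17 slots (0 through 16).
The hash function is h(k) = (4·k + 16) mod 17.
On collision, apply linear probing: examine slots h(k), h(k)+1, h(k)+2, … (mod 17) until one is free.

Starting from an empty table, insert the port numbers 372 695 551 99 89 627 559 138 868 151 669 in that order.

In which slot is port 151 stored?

13

372 hashes to 8; slot 8 is free → place at 8.
695 hashes to 8; 8 taken → place at 9.
551 hashes to 10; slot 10 is free → place at 10.
99 hashes to 4; slot 4 is free → place at 4.
89 hashes to 15; slot 15 is free → place at 15.
627 hashes to 8; 8,9,10 taken → place at 11.
559 hashes to 8; 8,9,10,11 taken → place at 12.
138 hashes to 7; slot 7 is free → place at 7.
868 hashes to 3; slot 3 is free → place at 3.
151 hashes to 8; 8,9,10,11,12 taken → place at 13.
669 hashes to 6; slot 6 is free → place at 6.
Table: [_, _, _, 868, 99, _, 669, 138, 372, 695, 551, 627, 559, 151, _, 89, _]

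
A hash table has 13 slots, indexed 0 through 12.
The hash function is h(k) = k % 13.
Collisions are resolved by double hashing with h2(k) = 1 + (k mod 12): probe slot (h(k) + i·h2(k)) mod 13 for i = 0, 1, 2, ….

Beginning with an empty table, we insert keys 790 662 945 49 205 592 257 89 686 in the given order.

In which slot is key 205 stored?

3

790: h=10 → slot 10
662: h=12 → slot 12
945: h=9 → slot 9
49: h=10, h2=2, probe 10,12,1 → slot 1
205: h=10, h2=2, probe 10,12,1,3 → slot 3
592: h=7 → slot 7
257: h=10, h2=6, probe 10,3,9,2 → slot 2
89: h=11 → slot 11
686: h=10, h2=3, probe 10,0 → slot 0
Table: [686, 49, 257, 205, _, _, _, 592, _, 945, 790, 89, 662]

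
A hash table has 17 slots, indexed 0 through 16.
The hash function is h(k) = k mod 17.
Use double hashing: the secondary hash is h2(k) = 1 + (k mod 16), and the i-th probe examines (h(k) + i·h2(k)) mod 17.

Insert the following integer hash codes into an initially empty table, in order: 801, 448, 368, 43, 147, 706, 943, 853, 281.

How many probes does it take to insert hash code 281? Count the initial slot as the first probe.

801 hashes to 2; slot 2 is free => place at 2.
448 hashes to 6; slot 6 is free => place at 6.
368 hashes to 11; slot 11 is free => place at 11.
43 hashes to 9; slot 9 is free => place at 9.
147 hashes to 11, h2=4; 11 taken => place at 15.
706 hashes to 9, h2=3; 9 taken => place at 12.
943 hashes to 8; slot 8 is free => place at 8.
853 hashes to 3; slot 3 is free => place at 3.
281 hashes to 9, h2=10; 9,2,12 taken => place at 5.
Table: [_, _, 801, 853, _, 281, 448, _, 943, 43, _, 368, 706, _, _, 147, _]

4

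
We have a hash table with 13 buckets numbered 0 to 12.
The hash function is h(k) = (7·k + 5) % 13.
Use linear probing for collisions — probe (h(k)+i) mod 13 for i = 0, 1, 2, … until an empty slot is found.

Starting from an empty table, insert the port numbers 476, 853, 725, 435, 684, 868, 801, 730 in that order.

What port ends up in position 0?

476: h=9 → slot 9
853: h=9, probe 9,10 → slot 10
725: h=10, probe 10,11 → slot 11
435: h=8 → slot 8
684: h=9, probe 9,10,11,12 → slot 12
868: h=10, probe 10,11,12,0 → slot 0
801: h=9, probe 9,10,11,12,0,1 → slot 1
730: h=6 → slot 6
Table: [868, 801, ∅, ∅, ∅, ∅, 730, ∅, 435, 476, 853, 725, 684]

868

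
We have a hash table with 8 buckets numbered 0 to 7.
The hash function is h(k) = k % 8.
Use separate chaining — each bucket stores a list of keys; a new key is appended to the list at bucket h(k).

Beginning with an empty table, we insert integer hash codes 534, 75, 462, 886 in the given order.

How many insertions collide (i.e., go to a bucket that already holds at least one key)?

Insert 534: h=6, bucket 6 empty -> new chain.
Insert 75: h=3, bucket 3 empty -> new chain.
Insert 462: h=6, bucket 6 nonempty -> append to chain.
Insert 886: h=6, bucket 6 nonempty -> append to chain.
Final buckets:
0: —
1: —
2: —
3: 75
4: —
5: —
6: 534 -> 462 -> 886
7: —

2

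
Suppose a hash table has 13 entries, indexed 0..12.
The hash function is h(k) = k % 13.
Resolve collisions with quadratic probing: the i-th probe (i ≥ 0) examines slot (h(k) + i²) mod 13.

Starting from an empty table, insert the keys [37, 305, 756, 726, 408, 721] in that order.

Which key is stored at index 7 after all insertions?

Insert 37: h=11, slot 11 empty => index 11.
Insert 305: h=6, slot 6 empty => index 6.
Insert 756: h=2, slot 2 empty => index 2.
Insert 726: h=11, slot 11 occupied => index 12.
Insert 408: h=5, slot 5 empty => index 5.
Insert 721: h=6, slot 6 occupied => index 7.
Table: [∅, ∅, 756, ∅, ∅, 408, 305, 721, ∅, ∅, ∅, 37, 726]

721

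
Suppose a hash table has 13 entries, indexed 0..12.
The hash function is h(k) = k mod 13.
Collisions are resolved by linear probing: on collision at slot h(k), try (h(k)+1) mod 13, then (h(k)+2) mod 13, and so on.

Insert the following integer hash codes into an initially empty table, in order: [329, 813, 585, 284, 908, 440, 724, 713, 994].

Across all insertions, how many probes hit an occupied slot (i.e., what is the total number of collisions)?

8

Insert 329: h=4, slot 4 empty -> index 4.
Insert 813: h=7, slot 7 empty -> index 7.
Insert 585: h=0, slot 0 empty -> index 0.
Insert 284: h=11, slot 11 empty -> index 11.
Insert 908: h=11, slot 11 occupied -> index 12.
Insert 440: h=11, slots 11,12,0 occupied -> index 1.
Insert 724: h=9, slot 9 empty -> index 9.
Insert 713: h=11, slots 11,12,0,1 occupied -> index 2.
Insert 994: h=6, slot 6 empty -> index 6.
Table: [585, 440, 713, -, 329, -, 994, 813, -, 724, -, 284, 908]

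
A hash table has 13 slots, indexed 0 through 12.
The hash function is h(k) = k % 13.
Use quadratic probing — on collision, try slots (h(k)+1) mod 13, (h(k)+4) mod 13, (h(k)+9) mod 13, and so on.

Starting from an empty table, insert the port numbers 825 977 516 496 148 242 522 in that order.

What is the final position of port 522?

Insert 825: h=6, slot 6 empty → index 6.
Insert 977: h=2, slot 2 empty → index 2.
Insert 516: h=9, slot 9 empty → index 9.
Insert 496: h=2, slot 2 occupied → index 3.
Insert 148: h=5, slot 5 empty → index 5.
Insert 242: h=8, slot 8 empty → index 8.
Insert 522: h=2, slots 2,3,6 occupied → index 11.
Table: [-, -, 977, 496, -, 148, 825, -, 242, 516, -, 522, -]

11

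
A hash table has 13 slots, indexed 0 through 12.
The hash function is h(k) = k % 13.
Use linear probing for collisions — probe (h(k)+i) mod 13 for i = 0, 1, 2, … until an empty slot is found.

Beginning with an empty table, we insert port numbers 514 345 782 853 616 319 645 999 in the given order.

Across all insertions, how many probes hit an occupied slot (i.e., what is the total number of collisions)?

9

514: h=7 => slot 7
345: h=7, probe 7,8 => slot 8
782: h=2 => slot 2
853: h=8, probe 8,9 => slot 9
616: h=5 => slot 5
319: h=7, probe 7,8,9,10 => slot 10
645: h=8, probe 8,9,10,11 => slot 11
999: h=11, probe 11,12 => slot 12
Table: [-, -, 782, -, -, 616, -, 514, 345, 853, 319, 645, 999]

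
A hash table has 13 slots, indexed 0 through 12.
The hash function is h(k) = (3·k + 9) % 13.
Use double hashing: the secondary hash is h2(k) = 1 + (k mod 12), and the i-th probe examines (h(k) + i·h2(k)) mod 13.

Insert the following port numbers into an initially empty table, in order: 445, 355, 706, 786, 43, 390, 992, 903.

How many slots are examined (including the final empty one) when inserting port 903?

4

Insert 445: h=5, slot 5 empty → index 5.
Insert 355: h=8, slot 8 empty → index 8.
Insert 706: h=8, h2=11, slot 8 occupied → index 6.
Insert 786: h=1, slot 1 empty → index 1.
Insert 43: h=8, h2=8, slot 8 occupied → index 3.
Insert 390: h=9, slot 9 empty → index 9.
Insert 992: h=8, h2=9, slot 8 occupied → index 4.
Insert 903: h=1, h2=4, slots 1,5,9 occupied → index 0.
Table: [903, 786, —, 43, 992, 445, 706, —, 355, 390, —, —, —]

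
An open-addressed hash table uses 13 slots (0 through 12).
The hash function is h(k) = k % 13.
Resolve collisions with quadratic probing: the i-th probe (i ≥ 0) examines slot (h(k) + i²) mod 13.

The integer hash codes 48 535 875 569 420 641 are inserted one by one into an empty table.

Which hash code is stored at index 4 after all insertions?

875

48: h=9 => slot 9
535: h=2 => slot 2
875: h=4 => slot 4
569: h=10 => slot 10
420: h=4, probe 4,5 => slot 5
641: h=4, probe 4,5,8 => slot 8
Table: [—, —, 535, —, 875, 420, —, —, 641, 48, 569, —, —]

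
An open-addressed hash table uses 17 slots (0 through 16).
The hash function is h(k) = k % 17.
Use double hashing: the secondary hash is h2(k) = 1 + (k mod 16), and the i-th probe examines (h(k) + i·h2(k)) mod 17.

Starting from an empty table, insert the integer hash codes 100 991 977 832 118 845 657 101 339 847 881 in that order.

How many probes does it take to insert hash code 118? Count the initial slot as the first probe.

2

100 hashes to 15; slot 15 is free => place at 15.
991 hashes to 5; slot 5 is free => place at 5.
977 hashes to 8; slot 8 is free => place at 8.
832 hashes to 16; slot 16 is free => place at 16.
118 hashes to 16, h2=7; 16 taken => place at 6.
845 hashes to 12; slot 12 is free => place at 12.
657 hashes to 11; slot 11 is free => place at 11.
101 hashes to 16, h2=6; 16,5,11 taken => place at 0.
339 hashes to 16, h2=4; 16 taken => place at 3.
847 hashes to 14; slot 14 is free => place at 14.
881 hashes to 14, h2=2; 14,16 taken => place at 1.
Table: [101, 881, ., 339, ., 991, 118, ., 977, ., ., 657, 845, ., 847, 100, 832]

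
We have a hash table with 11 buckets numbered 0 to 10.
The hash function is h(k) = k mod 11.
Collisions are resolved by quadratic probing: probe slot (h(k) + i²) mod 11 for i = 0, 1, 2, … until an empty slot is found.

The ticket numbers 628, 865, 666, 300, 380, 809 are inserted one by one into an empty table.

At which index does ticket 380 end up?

Insert 628: h=1, slot 1 empty => index 1.
Insert 865: h=7, slot 7 empty => index 7.
Insert 666: h=6, slot 6 empty => index 6.
Insert 300: h=3, slot 3 empty => index 3.
Insert 380: h=6, slots 6,7 occupied => index 10.
Insert 809: h=6, slots 6,7,10 occupied => index 4.
Table: [∅, 628, ∅, 300, 809, ∅, 666, 865, ∅, ∅, 380]

10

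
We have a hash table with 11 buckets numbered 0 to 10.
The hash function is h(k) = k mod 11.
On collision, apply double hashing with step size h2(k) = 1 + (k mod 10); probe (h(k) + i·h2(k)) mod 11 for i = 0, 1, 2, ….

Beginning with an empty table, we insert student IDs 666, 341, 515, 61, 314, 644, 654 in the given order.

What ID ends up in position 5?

666 hashes to 6; slot 6 is free -> place at 6.
341 hashes to 0; slot 0 is free -> place at 0.
515 hashes to 9; slot 9 is free -> place at 9.
61 hashes to 6, h2=2; 6 taken -> place at 8.
314 hashes to 6, h2=5; 6,0 taken -> place at 5.
644 hashes to 6, h2=5; 6,0,5 taken -> place at 10.
654 hashes to 5, h2=5; 5,10 taken -> place at 4.
Table: [341, ., ., ., 654, 314, 666, ., 61, 515, 644]

314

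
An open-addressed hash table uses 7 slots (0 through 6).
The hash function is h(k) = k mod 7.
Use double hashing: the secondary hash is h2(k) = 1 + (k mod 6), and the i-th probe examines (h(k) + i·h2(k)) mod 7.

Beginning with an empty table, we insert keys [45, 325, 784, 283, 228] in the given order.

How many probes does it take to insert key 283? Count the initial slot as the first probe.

4

45: h=3 => slot 3
325: h=3, h2=2, probe 3,5 => slot 5
784: h=0 => slot 0
283: h=3, h2=2, probe 3,5,0,2 => slot 2
228: h=4 => slot 4
Table: [784, ∅, 283, 45, 228, 325, ∅]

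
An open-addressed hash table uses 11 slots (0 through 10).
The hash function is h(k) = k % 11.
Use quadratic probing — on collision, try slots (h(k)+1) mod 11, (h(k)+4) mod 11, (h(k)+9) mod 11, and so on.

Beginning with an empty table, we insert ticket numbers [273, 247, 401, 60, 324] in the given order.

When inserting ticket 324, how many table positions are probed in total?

5

273: h=9 => slot 9
247: h=5 => slot 5
401: h=5, probe 5,6 => slot 6
60: h=5, probe 5,6,9,3 => slot 3
324: h=5, probe 5,6,9,3,10 => slot 10
Table: [-, -, -, 60, -, 247, 401, -, -, 273, 324]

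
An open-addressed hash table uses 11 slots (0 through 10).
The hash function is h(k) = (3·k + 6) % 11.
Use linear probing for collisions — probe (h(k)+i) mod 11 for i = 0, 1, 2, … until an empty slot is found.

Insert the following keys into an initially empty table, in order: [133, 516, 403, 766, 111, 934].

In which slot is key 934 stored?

133: h=9 → slot 9
516: h=3 → slot 3
403: h=5 → slot 5
766: h=5, probe 5,6 → slot 6
111: h=9, probe 9,10 → slot 10
934: h=3, probe 3,4 → slot 4
Table: [_, _, _, 516, 934, 403, 766, _, _, 133, 111]

4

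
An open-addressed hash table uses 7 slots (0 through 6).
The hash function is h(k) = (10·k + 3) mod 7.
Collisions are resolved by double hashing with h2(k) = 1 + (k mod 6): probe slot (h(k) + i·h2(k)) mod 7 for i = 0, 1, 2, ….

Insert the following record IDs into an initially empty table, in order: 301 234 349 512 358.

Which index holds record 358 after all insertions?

4

301 hashes to 3; slot 3 is free → place at 3.
234 hashes to 5; slot 5 is free → place at 5.
349 hashes to 0; slot 0 is free → place at 0.
512 hashes to 6; slot 6 is free → place at 6.
358 hashes to 6, h2=5; 6 taken → place at 4.
Table: [349, _, _, 301, 358, 234, 512]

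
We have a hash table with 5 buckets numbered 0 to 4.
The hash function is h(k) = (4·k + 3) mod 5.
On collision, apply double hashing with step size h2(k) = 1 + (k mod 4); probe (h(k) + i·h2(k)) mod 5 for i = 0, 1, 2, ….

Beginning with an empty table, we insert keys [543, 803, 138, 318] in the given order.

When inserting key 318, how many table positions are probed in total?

3

543 hashes to 0; slot 0 is free → place at 0.
803 hashes to 0, h2=4; 0 taken → place at 4.
138 hashes to 0, h2=3; 0 taken → place at 3.
318 hashes to 0, h2=3; 0,3 taken → place at 1.
Table: [543, 318, -, 138, 803]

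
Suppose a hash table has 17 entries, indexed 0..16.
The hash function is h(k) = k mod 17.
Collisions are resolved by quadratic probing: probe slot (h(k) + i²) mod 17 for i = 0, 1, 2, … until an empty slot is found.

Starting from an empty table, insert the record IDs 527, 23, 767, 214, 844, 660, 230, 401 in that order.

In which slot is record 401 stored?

1

527: h=0 → slot 0
23: h=6 → slot 6
767: h=2 → slot 2
214: h=10 → slot 10
844: h=11 → slot 11
660: h=14 → slot 14
230: h=9 → slot 9
401: h=10, probe 10,11,14,2,9,1 → slot 1
Table: [527, 401, 767, ., ., ., 23, ., ., 230, 214, 844, ., ., 660, ., .]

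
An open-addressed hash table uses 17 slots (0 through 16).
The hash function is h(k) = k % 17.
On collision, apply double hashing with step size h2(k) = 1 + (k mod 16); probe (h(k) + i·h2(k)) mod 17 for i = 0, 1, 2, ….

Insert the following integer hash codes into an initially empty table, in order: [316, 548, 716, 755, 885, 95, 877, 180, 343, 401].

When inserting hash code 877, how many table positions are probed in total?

Insert 316: h=10, slot 10 empty → index 10.
Insert 548: h=4, slot 4 empty → index 4.
Insert 716: h=2, slot 2 empty → index 2.
Insert 755: h=7, slot 7 empty → index 7.
Insert 885: h=1, slot 1 empty → index 1.
Insert 95: h=10, h2=16, slot 10 occupied → index 9.
Insert 877: h=10, h2=14, slots 10,7,4,1 occupied → index 15.
Insert 180: h=10, h2=5, slots 10,15 occupied → index 3.
Insert 343: h=3, h2=8, slot 3 occupied → index 11.
Insert 401: h=10, h2=2, slot 10 occupied → index 12.
Table: [_, 885, 716, 180, 548, _, _, 755, _, 95, 316, 343, 401, _, _, 877, _]

5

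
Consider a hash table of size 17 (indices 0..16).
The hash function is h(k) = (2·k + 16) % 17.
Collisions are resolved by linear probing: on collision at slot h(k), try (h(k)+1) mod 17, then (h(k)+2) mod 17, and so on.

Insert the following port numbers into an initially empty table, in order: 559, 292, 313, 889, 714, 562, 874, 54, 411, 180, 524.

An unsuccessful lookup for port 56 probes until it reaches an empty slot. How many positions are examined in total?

3

559 hashes to 12; slot 12 is free -> place at 12.
292 hashes to 5; slot 5 is free -> place at 5.
313 hashes to 13; slot 13 is free -> place at 13.
889 hashes to 9; slot 9 is free -> place at 9.
714 hashes to 16; slot 16 is free -> place at 16.
562 hashes to 1; slot 1 is free -> place at 1.
874 hashes to 13; 13 taken -> place at 14.
54 hashes to 5; 5 taken -> place at 6.
411 hashes to 5; 5,6 taken -> place at 7.
180 hashes to 2; slot 2 is free -> place at 2.
524 hashes to 10; slot 10 is free -> place at 10.
Table: [∅, 562, 180, ∅, ∅, 292, 54, 411, ∅, 889, 524, ∅, 559, 313, 874, ∅, 714]
Lookup 56: h=9, probe 9,10,11 → slot 11 empty, not found.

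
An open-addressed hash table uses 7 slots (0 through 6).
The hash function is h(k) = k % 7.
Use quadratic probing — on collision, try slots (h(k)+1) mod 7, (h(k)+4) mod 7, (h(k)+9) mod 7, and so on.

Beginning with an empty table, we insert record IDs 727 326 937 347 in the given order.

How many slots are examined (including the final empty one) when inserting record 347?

2

727: h=6 -> slot 6
326: h=4 -> slot 4
937: h=6, probe 6,0 -> slot 0
347: h=4, probe 4,5 -> slot 5
Table: [937, ., ., ., 326, 347, 727]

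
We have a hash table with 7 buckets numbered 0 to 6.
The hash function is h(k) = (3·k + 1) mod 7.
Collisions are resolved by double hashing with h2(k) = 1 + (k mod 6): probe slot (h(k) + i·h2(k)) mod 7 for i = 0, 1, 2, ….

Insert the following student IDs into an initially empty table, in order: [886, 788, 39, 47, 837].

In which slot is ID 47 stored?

1

886 hashes to 6; slot 6 is free -> place at 6.
788 hashes to 6, h2=3; 6 taken -> place at 2.
39 hashes to 6, h2=4; 6 taken -> place at 3.
47 hashes to 2, h2=6; 2 taken -> place at 1.
837 hashes to 6, h2=4; 6,3 taken -> place at 0.
Table: [837, 47, 788, 39, _, _, 886]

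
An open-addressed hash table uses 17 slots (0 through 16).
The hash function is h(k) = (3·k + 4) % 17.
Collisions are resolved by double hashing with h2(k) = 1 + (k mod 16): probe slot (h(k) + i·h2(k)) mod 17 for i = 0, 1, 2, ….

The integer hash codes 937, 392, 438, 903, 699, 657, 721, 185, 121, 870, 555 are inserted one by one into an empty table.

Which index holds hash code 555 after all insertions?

937 hashes to 10; slot 10 is free → place at 10.
392 hashes to 7; slot 7 is free → place at 7.
438 hashes to 9; slot 9 is free → place at 9.
903 hashes to 10, h2=8; 10 taken → place at 1.
699 hashes to 10, h2=12; 10 taken → place at 5.
657 hashes to 3; slot 3 is free → place at 3.
721 hashes to 8; slot 8 is free → place at 8.
185 hashes to 15; slot 15 is free → place at 15.
121 hashes to 10, h2=10; 10,3 taken → place at 13.
870 hashes to 13, h2=7; 13,3,10 taken → place at 0.
555 hashes to 3, h2=12; 3,15,10,5,0 taken → place at 12.
Table: [870, 903, ., 657, ., 699, ., 392, 721, 438, 937, ., 555, 121, ., 185, .]

12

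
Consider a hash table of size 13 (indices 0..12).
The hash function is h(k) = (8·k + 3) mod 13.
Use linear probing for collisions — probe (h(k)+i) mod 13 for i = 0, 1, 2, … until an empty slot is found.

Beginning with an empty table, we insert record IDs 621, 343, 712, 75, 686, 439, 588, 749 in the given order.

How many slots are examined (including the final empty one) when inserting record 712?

2

Insert 621: h=5, slot 5 empty → index 5.
Insert 343: h=4, slot 4 empty → index 4.
Insert 712: h=5, slot 5 occupied → index 6.
Insert 75: h=5, slots 5,6 occupied → index 7.
Insert 686: h=5, slots 5,6,7 occupied → index 8.
Insert 439: h=5, slots 5,6,7,8 occupied → index 9.
Insert 588: h=1, slot 1 empty → index 1.
Insert 749: h=2, slot 2 empty → index 2.
Table: [_, 588, 749, _, 343, 621, 712, 75, 686, 439, _, _, _]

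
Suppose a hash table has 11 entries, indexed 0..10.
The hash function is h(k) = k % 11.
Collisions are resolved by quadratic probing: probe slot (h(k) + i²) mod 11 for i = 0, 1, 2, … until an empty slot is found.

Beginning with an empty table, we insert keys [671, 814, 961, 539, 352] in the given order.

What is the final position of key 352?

5

671: h=0 -> slot 0
814: h=0, probe 0,1 -> slot 1
961: h=4 -> slot 4
539: h=0, probe 0,1,4,9 -> slot 9
352: h=0, probe 0,1,4,9,5 -> slot 5
Table: [671, 814, -, -, 961, 352, -, -, -, 539, -]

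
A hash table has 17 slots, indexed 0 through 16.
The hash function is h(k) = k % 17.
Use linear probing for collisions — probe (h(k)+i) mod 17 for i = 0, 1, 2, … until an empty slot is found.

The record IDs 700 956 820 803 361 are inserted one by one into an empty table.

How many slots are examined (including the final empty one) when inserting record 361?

4

700: h=3 => slot 3
956: h=4 => slot 4
820: h=4, probe 4,5 => slot 5
803: h=4, probe 4,5,6 => slot 6
361: h=4, probe 4,5,6,7 => slot 7
Table: [_, _, _, 700, 956, 820, 803, 361, _, _, _, _, _, _, _, _, _]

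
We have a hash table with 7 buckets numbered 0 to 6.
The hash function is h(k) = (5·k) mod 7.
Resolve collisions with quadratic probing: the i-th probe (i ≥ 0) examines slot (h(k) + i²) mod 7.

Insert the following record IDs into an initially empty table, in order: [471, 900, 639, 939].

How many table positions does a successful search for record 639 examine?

2

471 hashes to 3; slot 3 is free => place at 3.
900 hashes to 6; slot 6 is free => place at 6.
639 hashes to 3; 3 taken => place at 4.
939 hashes to 5; slot 5 is free => place at 5.
Table: [., ., ., 471, 639, 939, 900]
Lookup 639: h=3, probe 3,4 → found at 4.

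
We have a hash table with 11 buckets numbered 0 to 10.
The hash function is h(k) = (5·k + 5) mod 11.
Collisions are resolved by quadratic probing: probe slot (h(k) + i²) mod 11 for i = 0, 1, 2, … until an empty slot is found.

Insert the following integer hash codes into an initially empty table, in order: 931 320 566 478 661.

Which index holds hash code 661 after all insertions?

0

931 hashes to 7; slot 7 is free -> place at 7.
320 hashes to 10; slot 10 is free -> place at 10.
566 hashes to 8; slot 8 is free -> place at 8.
478 hashes to 8; 8 taken -> place at 9.
661 hashes to 10; 10 taken -> place at 0.
Table: [661, ∅, ∅, ∅, ∅, ∅, ∅, 931, 566, 478, 320]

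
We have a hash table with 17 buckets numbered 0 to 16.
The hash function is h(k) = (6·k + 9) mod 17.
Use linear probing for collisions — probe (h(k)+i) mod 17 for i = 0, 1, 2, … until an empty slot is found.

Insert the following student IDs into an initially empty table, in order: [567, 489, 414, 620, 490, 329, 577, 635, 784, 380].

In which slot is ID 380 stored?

567 hashes to 11; slot 11 is free => place at 11.
489 hashes to 2; slot 2 is free => place at 2.
414 hashes to 11; 11 taken => place at 12.
620 hashes to 6; slot 6 is free => place at 6.
490 hashes to 8; slot 8 is free => place at 8.
329 hashes to 11; 11,12 taken => place at 13.
577 hashes to 3; slot 3 is free => place at 3.
635 hashes to 11; 11,12,13 taken => place at 14.
784 hashes to 4; slot 4 is free => place at 4.
380 hashes to 11; 11,12,13,14 taken => place at 15.
Table: [-, -, 489, 577, 784, -, 620, -, 490, -, -, 567, 414, 329, 635, 380, -]

15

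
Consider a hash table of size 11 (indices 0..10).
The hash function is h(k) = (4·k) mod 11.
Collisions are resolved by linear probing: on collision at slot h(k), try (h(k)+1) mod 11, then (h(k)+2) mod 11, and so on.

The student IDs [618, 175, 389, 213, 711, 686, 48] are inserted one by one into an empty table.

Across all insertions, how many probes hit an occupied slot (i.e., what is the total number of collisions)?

15

Insert 618: h=8, slot 8 empty => index 8.
Insert 175: h=7, slot 7 empty => index 7.
Insert 389: h=5, slot 5 empty => index 5.
Insert 213: h=5, slot 5 occupied => index 6.
Insert 711: h=6, slots 6,7,8 occupied => index 9.
Insert 686: h=5, slots 5,6,7,8,9 occupied => index 10.
Insert 48: h=5, slots 5,6,7,8,9,10 occupied => index 0.
Table: [48, -, -, -, -, 389, 213, 175, 618, 711, 686]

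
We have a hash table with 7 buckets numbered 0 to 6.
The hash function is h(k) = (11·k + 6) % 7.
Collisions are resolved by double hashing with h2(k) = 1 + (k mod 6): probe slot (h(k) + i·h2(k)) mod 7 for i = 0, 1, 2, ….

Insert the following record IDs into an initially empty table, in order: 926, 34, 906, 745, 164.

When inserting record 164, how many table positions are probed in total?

3

926 hashes to 0; slot 0 is free => place at 0.
34 hashes to 2; slot 2 is free => place at 2.
906 hashes to 4; slot 4 is free => place at 4.
745 hashes to 4, h2=2; 4 taken => place at 6.
164 hashes to 4, h2=3; 4,0 taken => place at 3.
Table: [926, _, 34, 164, 906, _, 745]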